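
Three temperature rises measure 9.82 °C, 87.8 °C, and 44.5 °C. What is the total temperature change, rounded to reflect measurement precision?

142.1 °C

9.82 °C + 87.8 °C + 44.5 °C = 142.12 °C.
Addition/subtraction keeps the fewest decimal places: 9.82 → 2 decimal places, 87.8 → 1 decimal place, 44.5 → 1 decimal place; limit is 1.
Rounded to 1 decimal place: 142.1 °C.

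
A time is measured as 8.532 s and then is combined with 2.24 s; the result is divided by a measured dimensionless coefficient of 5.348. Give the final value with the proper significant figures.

8.532 s + 2.24 s = 10.772 s; the sum is limited to 2 decimal places (4 s.f.).
Carrying full precision, 10.772 ÷ 5.348 = 2.01421091997… s; 5.348 has 4 s.f., so the result keeps min(4, 4) = 4 s.f.
Rounded to 4 significant figures: 2.014 s.

2.014 s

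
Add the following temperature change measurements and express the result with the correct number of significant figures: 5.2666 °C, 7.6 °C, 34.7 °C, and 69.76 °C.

5.2666 °C + 7.6 °C + 34.7 °C + 69.76 °C = 117.3266 °C.
Addition/subtraction keeps the fewest decimal places: 5.2666 → 4 decimal places, 7.6 → 1 decimal place, 34.7 → 1 decimal place, 69.76 → 2 decimal places; limit is 1.
Rounded to 1 decimal place: 117.3 °C.

117.3 °C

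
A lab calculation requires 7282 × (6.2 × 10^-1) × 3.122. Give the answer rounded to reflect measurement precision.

1.4 × 10^4

7282 × (6.2 × 10^-1) × 3.122 = 14095.33048
Multiplication/division keeps the fewest significant figures: 7282 → 4 s.f., 6.2 × 10^-1 → 2 s.f., 3.122 → 4 s.f.; limit is 2.
Rounded to 2 significant figures: 1.4 × 10^4.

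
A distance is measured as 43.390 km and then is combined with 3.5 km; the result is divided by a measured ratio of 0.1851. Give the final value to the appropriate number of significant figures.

253 km

43.390 km + 3.5 km = 46.890 km; the sum is limited to 1 decimal place (3 s.f.).
Carrying full precision, 46.890 ÷ 0.1851 = 253.322528363… km; 0.1851 has 4 s.f., so the result keeps min(3, 4) = 3 s.f.
Rounded to 3 significant figures: 253 km.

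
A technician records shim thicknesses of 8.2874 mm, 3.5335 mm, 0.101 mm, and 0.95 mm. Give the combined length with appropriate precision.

12.87 mm

8.2874 mm + 3.5335 mm + 0.101 mm + 0.95 mm = 12.8719 mm.
Addition/subtraction keeps the fewest decimal places: 8.2874 → 4 decimal places, 3.5335 → 4 decimal places, 0.101 → 3 decimal places, 0.95 → 2 decimal places; limit is 2.
Rounded to 2 decimal places: 12.87 mm.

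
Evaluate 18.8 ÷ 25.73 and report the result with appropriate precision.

18.8 ÷ 25.73 = 0.730664593859…
Multiplication/division keeps the fewest significant figures: 18.8 → 3 s.f., 25.73 → 4 s.f.; limit is 3.
Rounded to 3 significant figures: 0.731.

0.731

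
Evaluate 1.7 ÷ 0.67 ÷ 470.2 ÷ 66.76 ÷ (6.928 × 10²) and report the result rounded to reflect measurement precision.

1.2 × 10⁻⁷

1.7 ÷ 0.67 ÷ 470.2 ÷ 66.76 ÷ (6.928 × 10²) = 1.16672173072 × 10^-7…
Multiplication/division keeps the fewest significant figures: 1.7 → 2 s.f., 0.67 → 2 s.f., 470.2 → 4 s.f., 66.76 → 4 s.f., 6.928 × 10² → 4 s.f.; limit is 2.
Rounded to 2 significant figures: 1.2 × 10⁻⁷.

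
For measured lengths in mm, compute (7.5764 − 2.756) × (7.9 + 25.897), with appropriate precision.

7.5764 − 2.756 = 4.8204, limited to 3 d.p. → 4 s.f.; 7.9 + 25.897 = 33.797, limited to 1 d.p. → 3 s.f.
Carrying full precision, 4.8204 × 33.797 = 162.9150588; keep min(4, 3) = 3 s.f.
Rounded to 3 significant figures: 163 mm².

163 mm²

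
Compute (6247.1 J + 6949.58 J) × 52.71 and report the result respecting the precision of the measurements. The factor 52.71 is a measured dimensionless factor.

6247.1 J + 6949.58 J = 13196.68 J; the sum is limited to 1 decimal place (6 s.f.).
Carrying full precision, 13196.68 × 52.71 = 695597.0028 J; 52.71 has 4 s.f., so the result keeps min(6, 4) = 4 s.f.
Rounded to 4 significant figures: 6.956 × 10^5 J.

6.956 × 10^5 J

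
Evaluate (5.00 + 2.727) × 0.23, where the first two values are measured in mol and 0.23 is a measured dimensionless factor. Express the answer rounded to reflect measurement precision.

1.8 mol

5.00 mol + 2.727 mol = 7.727 mol; the sum is limited to 2 decimal places (3 s.f.).
Carrying full precision, 7.727 × 0.23 = 1.77721 mol; 0.23 has 2 s.f., so the result keeps min(3, 2) = 2 s.f.
Rounded to 2 significant figures: 1.8 mol.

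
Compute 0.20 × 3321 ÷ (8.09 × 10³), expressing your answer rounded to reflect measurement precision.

0.20 × 3321 ÷ (8.09 × 10³) = 0.0821013597033…
Multiplication/division keeps the fewest significant figures: 0.20 → 2 s.f., 3321 → 4 s.f., 8.09 × 10³ → 3 s.f.; limit is 2.
Rounded to 2 significant figures: 0.082.

0.082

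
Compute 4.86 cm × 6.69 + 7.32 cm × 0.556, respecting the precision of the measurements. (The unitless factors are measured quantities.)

4.86 × 6.69 = 32.5134 → 32.5 cm (3 s.f., last digit at the 10^-1 place).
7.32 × 0.556 = 4.06992 → 4.07 cm (3 s.f., last digit at the 10^-2 place).
Sum: 36.58332 cm; keep the coarser place, 10^-1.
Result: 36.6 cm.

36.6 cm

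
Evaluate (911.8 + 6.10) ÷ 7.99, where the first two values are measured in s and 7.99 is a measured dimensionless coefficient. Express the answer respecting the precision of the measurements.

115 s

911.8 s + 6.10 s = 917.90 s; the sum is limited to 1 decimal place (4 s.f.).
Carrying full precision, 917.90 ÷ 7.99 = 114.881101377… s; 7.99 has 3 s.f., so the result keeps min(4, 3) = 3 s.f.
Rounded to 3 significant figures: 115 s.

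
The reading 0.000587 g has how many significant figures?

3

0.000587: leading zeros are not significant.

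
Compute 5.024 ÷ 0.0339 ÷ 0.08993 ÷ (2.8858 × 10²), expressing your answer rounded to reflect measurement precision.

5.024 ÷ 0.0339 ÷ 0.08993 ÷ (2.8858 × 10²) = 5.71056540524…
Multiplication/division keeps the fewest significant figures: 5.024 → 4 s.f., 0.0339 → 3 s.f., 0.08993 → 4 s.f., 2.8858 × 10² → 5 s.f.; limit is 3.
Rounded to 3 significant figures: 5.71.

5.71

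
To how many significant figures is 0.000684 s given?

0.000684: leading zeros are not significant.

3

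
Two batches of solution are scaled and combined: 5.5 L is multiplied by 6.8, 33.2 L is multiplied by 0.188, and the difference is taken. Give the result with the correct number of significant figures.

31 L

5.5 × 6.8 = 37.4 → 37 L (2 s.f., last digit at the 10^0 place).
33.2 × 0.188 = 6.2416 → 6.24 L (3 s.f., last digit at the 10^-2 place).
Difference: 31.1584 L; keep the coarser place, 10^0.
Result: 31 L.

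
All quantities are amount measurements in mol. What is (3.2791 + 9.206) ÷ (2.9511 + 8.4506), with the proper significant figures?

1.0950

3.2791 + 9.206 = 12.4851, limited to 3 d.p. → 5 s.f.; 2.9511 + 8.4506 = 11.4017, limited to 4 d.p. → 6 s.f.
Carrying full precision, 12.4851 ÷ 11.4017 = 1.09502091793…; keep min(5, 6) = 5 s.f.
Rounded to 5 significant figures: 1.0950.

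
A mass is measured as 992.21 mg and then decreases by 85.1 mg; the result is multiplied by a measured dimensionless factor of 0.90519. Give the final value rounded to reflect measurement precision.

821.1 mg

992.21 mg − 85.1 mg = 907.11 mg; the difference is limited to 1 decimal place (4 s.f.).
Carrying full precision, 907.11 × 0.90519 = 821.1069009 mg; 0.90519 has 5 s.f., so the result keeps min(4, 5) = 4 s.f.
Rounded to 4 significant figures: 821.1 mg.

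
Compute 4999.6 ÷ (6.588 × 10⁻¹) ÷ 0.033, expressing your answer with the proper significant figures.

2.3 × 10⁵

4999.6 ÷ (6.588 × 10⁻¹) ÷ 0.033 = 229968.169859…
Multiplication/division keeps the fewest significant figures: 4999.6 → 5 s.f., 6.588 × 10⁻¹ → 4 s.f., 0.033 → 2 s.f.; limit is 2.
Rounded to 2 significant figures: 2.3 × 10⁵.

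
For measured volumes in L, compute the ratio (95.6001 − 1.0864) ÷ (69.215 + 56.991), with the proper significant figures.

95.6001 − 1.0864 = 94.5137, limited to 4 d.p. → 6 s.f.; 69.215 + 56.991 = 126.206, limited to 3 d.p. → 6 s.f.
Carrying full precision, 94.5137 ÷ 126.206 = 0.748884363659…; keep min(6, 6) = 6 s.f.
Rounded to 6 significant figures: 0.748884.

0.748884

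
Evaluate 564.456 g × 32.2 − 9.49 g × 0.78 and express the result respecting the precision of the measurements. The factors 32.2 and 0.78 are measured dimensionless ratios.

1.82 × 10⁴ g

564.456 × 32.2 = 18175.4832 → 1.82 × 10⁴ g (3 s.f., last digit at the 10^2 place).
9.49 × 0.78 = 7.4022 → 7.4 g (2 s.f., last digit at the 10^-1 place).
Difference: 18168.081 g; keep the coarser place, 10^2.
Result: 1.82 × 10⁴ g.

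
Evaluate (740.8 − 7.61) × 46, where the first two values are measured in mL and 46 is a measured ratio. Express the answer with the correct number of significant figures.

740.8 mL − 7.61 mL = 733.19 mL; the difference is limited to 1 decimal place (4 s.f.).
Carrying full precision, 733.19 × 46 = 33726.74 mL; 46 has 2 s.f., so the result keeps min(4, 2) = 2 s.f.
Rounded to 2 significant figures: 3.4 × 10^4 mL.

3.4 × 10^4 mL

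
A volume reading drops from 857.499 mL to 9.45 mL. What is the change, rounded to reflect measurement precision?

857.499 mL − 9.45 mL = 848.049 mL.
Addition/subtraction keeps the fewest decimal places: 857.499 → 3 decimal places, 9.45 → 2 decimal places; limit is 2.
Rounded to 2 decimal places: 8.4805 × 10² mL.

8.4805 × 10² mL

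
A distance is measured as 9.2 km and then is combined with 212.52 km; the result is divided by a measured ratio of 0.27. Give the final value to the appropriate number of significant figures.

8.2 × 10^2 km

9.2 km + 212.52 km = 221.72 km; the sum is limited to 1 decimal place (4 s.f.).
Carrying full precision, 221.72 ÷ 0.27 = 821.185185185… km; 0.27 has 2 s.f., so the result keeps min(4, 2) = 2 s.f.
Rounded to 2 significant figures: 8.2 × 10^2 km.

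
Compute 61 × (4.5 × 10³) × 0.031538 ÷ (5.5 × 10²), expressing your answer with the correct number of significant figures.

61 × (4.5 × 10³) × 0.031538 ÷ (5.5 × 10²) = 15.7403290909…
Multiplication/division keeps the fewest significant figures: 61 → 2 s.f., 4.5 × 10³ → 2 s.f., 0.031538 → 5 s.f., 5.5 × 10² → 2 s.f.; limit is 2.
Rounded to 2 significant figures: 16.

16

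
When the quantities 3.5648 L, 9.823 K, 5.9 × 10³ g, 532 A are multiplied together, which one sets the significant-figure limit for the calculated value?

5.9 × 10³ g

3.5648 L → 5 s.f.; 9.823 K → 4 s.f.; 5.9 × 10³ g → 2 s.f.; 532 A → 3 s.f.
The fewest is 2 significant figures, from 5.9 × 10³ g.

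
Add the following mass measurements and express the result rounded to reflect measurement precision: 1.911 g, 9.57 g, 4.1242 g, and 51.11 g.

66.72 g

1.911 g + 9.57 g + 4.1242 g + 51.11 g = 66.7152 g.
Addition/subtraction keeps the fewest decimal places: 1.911 → 3 decimal places, 9.57 → 2 decimal places, 4.1242 → 4 decimal places, 51.11 → 2 decimal places; limit is 2.
Rounded to 2 decimal places: 66.72 g.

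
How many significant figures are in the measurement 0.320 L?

3

0.320: leading zeros are not significant; trailing zeros after a decimal point are significant.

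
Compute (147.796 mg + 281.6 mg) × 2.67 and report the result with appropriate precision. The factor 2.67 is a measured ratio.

147.796 mg + 281.6 mg = 429.396 mg; the sum is limited to 1 decimal place (4 s.f.).
Carrying full precision, 429.396 × 2.67 = 1146.48732 mg; 2.67 has 3 s.f., so the result keeps min(4, 3) = 3 s.f.
Rounded to 3 significant figures: 1.15 × 10³ mg.

1.15 × 10³ mg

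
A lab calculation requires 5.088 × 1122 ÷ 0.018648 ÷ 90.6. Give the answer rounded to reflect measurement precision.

5.088 × 1122 ÷ 0.018648 ÷ 90.6 = 3378.93238555…
Multiplication/division keeps the fewest significant figures: 5.088 → 4 s.f., 1122 → 4 s.f., 0.018648 → 5 s.f., 90.6 → 3 s.f.; limit is 3.
Rounded to 3 significant figures: 3.38 × 10^3.

3.38 × 10^3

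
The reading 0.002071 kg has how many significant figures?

0.002071: leading zeros are not significant; zeros between nonzero digits are significant.

4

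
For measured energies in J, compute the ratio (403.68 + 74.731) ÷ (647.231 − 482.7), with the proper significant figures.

2.908

403.68 + 74.731 = 478.411, limited to 2 d.p. → 5 s.f.; 647.231 − 482.7 = 164.531, limited to 1 d.p. → 4 s.f.
Carrying full precision, 478.411 ÷ 164.531 = 2.90772559578…; keep min(5, 4) = 4 s.f.
Rounded to 4 significant figures: 2.908.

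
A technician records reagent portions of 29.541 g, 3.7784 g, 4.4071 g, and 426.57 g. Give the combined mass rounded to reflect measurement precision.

464.30 g

29.541 g + 3.7784 g + 4.4071 g + 426.57 g = 464.2965 g.
Addition/subtraction keeps the fewest decimal places: 29.541 → 3 decimal places, 3.7784 → 4 decimal places, 4.4071 → 4 decimal places, 426.57 → 2 decimal places; limit is 2.
Rounded to 2 decimal places: 464.30 g.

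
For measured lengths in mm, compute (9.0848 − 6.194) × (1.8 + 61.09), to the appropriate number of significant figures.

9.0848 − 6.194 = 2.8908, limited to 3 d.p. → 4 s.f.; 1.8 + 61.09 = 62.89, limited to 1 d.p. → 3 s.f.
Carrying full precision, 2.8908 × 62.89 = 181.802412; keep min(4, 3) = 3 s.f.
Rounded to 3 significant figures: 182 mm².

182 mm²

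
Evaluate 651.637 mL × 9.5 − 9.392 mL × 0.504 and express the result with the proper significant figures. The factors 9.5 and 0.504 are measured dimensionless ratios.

651.637 × 9.5 = 6190.5515 → 6.2 × 10^3 mL (2 s.f., last digit at the 10^2 place).
9.392 × 0.504 = 4.733568 → 4.73 mL (3 s.f., last digit at the 10^-2 place).
Difference: 6185.817932 mL; keep the coarser place, 10^2.
Result: 6.2 × 10^3 mL.

6.2 × 10^3 mL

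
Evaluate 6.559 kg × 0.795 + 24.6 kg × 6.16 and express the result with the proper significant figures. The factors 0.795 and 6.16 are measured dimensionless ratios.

6.559 × 0.795 = 5.214405 → 5.21 kg (3 s.f., last digit at the 10^-2 place).
24.6 × 6.16 = 151.536 → 152 kg (3 s.f., last digit at the 10^0 place).
Sum: 156.750405 kg; keep the coarser place, 10^0.
Result: 157 kg.

157 kg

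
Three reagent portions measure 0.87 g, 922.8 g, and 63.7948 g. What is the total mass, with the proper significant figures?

0.87 g + 922.8 g + 63.7948 g = 987.4648 g.
Addition/subtraction keeps the fewest decimal places: 0.87 → 2 decimal places, 922.8 → 1 decimal place, 63.7948 → 4 decimal places; limit is 1.
Rounded to 1 decimal place: 987.5 g.

987.5 g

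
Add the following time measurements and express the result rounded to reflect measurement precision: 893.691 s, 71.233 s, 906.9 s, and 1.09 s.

893.691 s + 71.233 s + 906.9 s + 1.09 s = 1872.914 s.
Addition/subtraction keeps the fewest decimal places: 893.691 → 3 decimal places, 71.233 → 3 decimal places, 906.9 → 1 decimal place, 1.09 → 2 decimal places; limit is 1.
Rounded to 1 decimal place: 1872.9 s.

1872.9 s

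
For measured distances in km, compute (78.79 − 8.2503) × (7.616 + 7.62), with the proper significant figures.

78.79 − 8.2503 = 70.5397, limited to 2 d.p. → 4 s.f.; 7.616 + 7.62 = 15.236, limited to 2 d.p. → 4 s.f.
Carrying full precision, 70.5397 × 15.236 = 1074.7428692; keep min(4, 4) = 4 s.f.
Rounded to 4 significant figures: 1075 km².

1075 km²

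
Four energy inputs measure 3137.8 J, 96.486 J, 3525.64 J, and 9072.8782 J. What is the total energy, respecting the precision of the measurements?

1.58328 × 10⁴ J

3137.8 J + 96.486 J + 3525.64 J + 9072.8782 J = 15832.8042 J.
Addition/subtraction keeps the fewest decimal places: 3137.8 → 1 decimal place, 96.486 → 3 decimal places, 3525.64 → 2 decimal places, 9072.8782 → 4 decimal places; limit is 1.
Rounded to 1 decimal place: 1.58328 × 10⁴ J.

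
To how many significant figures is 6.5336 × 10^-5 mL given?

5

6.5336 × 10^-5: in scientific notation every digit of the coefficient is significant.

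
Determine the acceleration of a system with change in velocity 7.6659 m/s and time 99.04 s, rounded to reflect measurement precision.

acceleration = 7.6659 m/s ÷ 99.04 s = 0.0774020597738… m/s².
7.6659 has 5 significant figures; 99.04 has 4.
Division/multiplication keeps the fewest: 4 significant figures.
Rounded: 0.07740 m/s².

0.07740 m/s²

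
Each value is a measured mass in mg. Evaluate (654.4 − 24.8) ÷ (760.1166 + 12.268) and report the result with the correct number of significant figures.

654.4 − 24.8 = 629.6, limited to 1 d.p. → 4 s.f.; 760.1166 + 12.268 = 772.3846, limited to 3 d.p. → 6 s.f.
Carrying full precision, 629.6 ÷ 772.3846 = 0.815137950705…; keep min(4, 6) = 4 s.f.
Rounded to 4 significant figures: 0.8151.

0.8151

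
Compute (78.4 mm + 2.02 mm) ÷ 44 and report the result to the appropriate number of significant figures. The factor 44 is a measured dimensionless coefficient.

78.4 mm + 2.02 mm = 80.42 mm; the sum is limited to 1 decimal place (3 s.f.).
Carrying full precision, 80.42 ÷ 44 = 1.82772727273… mm; 44 has 2 s.f., so the result keeps min(3, 2) = 2 s.f.
Rounded to 2 significant figures: 1.8 mm.

1.8 mm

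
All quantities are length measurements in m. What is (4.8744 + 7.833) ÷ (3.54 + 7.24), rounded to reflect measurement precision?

1.179

4.8744 + 7.833 = 12.7074, limited to 3 d.p. → 5 s.f.; 3.54 + 7.24 = 10.78, limited to 2 d.p. → 4 s.f.
Carrying full precision, 12.7074 ÷ 10.78 = 1.17879406308…; keep min(5, 4) = 4 s.f.
Rounded to 4 significant figures: 1.179.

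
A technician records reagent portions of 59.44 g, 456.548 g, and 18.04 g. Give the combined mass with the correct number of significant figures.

59.44 g + 456.548 g + 18.04 g = 534.028 g.
Addition/subtraction keeps the fewest decimal places: 59.44 → 2 decimal places, 456.548 → 3 decimal places, 18.04 → 2 decimal places; limit is 2.
Rounded to 2 decimal places: 534.03 g.

534.03 g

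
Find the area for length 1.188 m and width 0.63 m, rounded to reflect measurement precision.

0.75 m²

area = 1.188 m × 0.63 m = 0.74844 m².
1.188 has 4 significant figures; 0.63 has 2.
Division/multiplication keeps the fewest: 2 significant figures.
Rounded: 0.75 m².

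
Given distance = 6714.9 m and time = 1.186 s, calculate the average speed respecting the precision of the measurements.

5662 m/s

average speed = 6714.9 m ÷ 1.186 s = 5661.80438449… m/s.
6714.9 has 5 significant figures; 1.186 has 4.
Division/multiplication keeps the fewest: 4 significant figures.
Rounded: 5662 m/s.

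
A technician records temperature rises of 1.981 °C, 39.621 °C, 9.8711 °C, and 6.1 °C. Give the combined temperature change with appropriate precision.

1.981 °C + 39.621 °C + 9.8711 °C + 6.1 °C = 57.5731 °C.
Addition/subtraction keeps the fewest decimal places: 1.981 → 3 decimal places, 39.621 → 3 decimal places, 9.8711 → 4 decimal places, 6.1 → 1 decimal place; limit is 1.
Rounded to 1 decimal place: 57.6 °C.

57.6 °C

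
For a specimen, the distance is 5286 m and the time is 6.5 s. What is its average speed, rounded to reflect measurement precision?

8.1 × 10^2 m/s

average speed = 5286 m ÷ 6.5 s = 813.230769231… m/s.
5286 has 4 significant figures; 6.5 has 2.
Division/multiplication keeps the fewest: 2 significant figures.
Rounded: 8.1 × 10^2 m/s.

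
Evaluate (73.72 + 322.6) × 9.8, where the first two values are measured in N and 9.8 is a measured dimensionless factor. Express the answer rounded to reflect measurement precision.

73.72 N + 322.6 N = 396.32 N; the sum is limited to 1 decimal place (4 s.f.).
Carrying full precision, 396.32 × 9.8 = 3883.936 N; 9.8 has 2 s.f., so the result keeps min(4, 2) = 2 s.f.
Rounded to 2 significant figures: 3.9 × 10^3 N.

3.9 × 10^3 N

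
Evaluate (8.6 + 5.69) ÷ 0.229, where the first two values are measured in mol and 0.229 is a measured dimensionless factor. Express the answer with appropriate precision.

8.6 mol + 5.69 mol = 14.29 mol; the sum is limited to 1 decimal place (3 s.f.).
Carrying full precision, 14.29 ÷ 0.229 = 62.4017467249… mol; 0.229 has 3 s.f., so the result keeps min(3, 3) = 3 s.f.
Rounded to 3 significant figures: 62.4 mol.

62.4 mol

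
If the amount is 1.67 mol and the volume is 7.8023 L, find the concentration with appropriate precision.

concentration = 1.67 mol ÷ 7.8023 L = 0.214039449906… mol/L.
1.67 has 3 significant figures; 7.8023 has 5.
Division/multiplication keeps the fewest: 3 significant figures.
Rounded: 0.214 mol/L.

0.214 mol/L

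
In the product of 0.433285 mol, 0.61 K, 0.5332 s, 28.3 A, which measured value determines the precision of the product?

0.61 K

0.433285 mol → 6 s.f.; 0.61 K → 2 s.f.; 0.5332 s → 4 s.f.; 28.3 A → 3 s.f.
The fewest is 2 significant figures, from 0.61 K.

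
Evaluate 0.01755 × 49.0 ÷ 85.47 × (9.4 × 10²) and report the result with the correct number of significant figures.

0.01755 × 49.0 ÷ 85.47 × (9.4 × 10²) = 9.45773955774…
Multiplication/division keeps the fewest significant figures: 0.01755 → 4 s.f., 49.0 → 3 s.f., 85.47 → 4 s.f., 9.4 × 10² → 2 s.f.; limit is 2.
Rounded to 2 significant figures: 9.5.

9.5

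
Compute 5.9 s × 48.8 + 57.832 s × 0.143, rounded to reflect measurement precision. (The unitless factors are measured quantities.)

5.9 × 48.8 = 287.92 → 2.9 × 10² s (2 s.f., last digit at the 10^1 place).
57.832 × 0.143 = 8.269976 → 8.27 s (3 s.f., last digit at the 10^-2 place).
Sum: 296.189976 s; keep the coarser place, 10^1.
Result: 3.0 × 10² s.

3.0 × 10² s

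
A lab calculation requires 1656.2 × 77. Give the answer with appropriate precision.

1656.2 × 77 = 127527.4
Multiplication/division keeps the fewest significant figures: 1656.2 → 5 s.f., 77 → 2 s.f.; limit is 2.
Rounded to 2 significant figures: 1.3 × 10⁵.

1.3 × 10⁵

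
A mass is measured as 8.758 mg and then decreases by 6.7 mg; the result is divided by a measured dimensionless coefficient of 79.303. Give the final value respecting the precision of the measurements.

0.026 mg

8.758 mg − 6.7 mg = 2.058 mg; the difference is limited to 1 decimal place (2 s.f.).
Carrying full precision, 2.058 ÷ 79.303 = 0.0259510989496… mg; 79.303 has 5 s.f., so the result keeps min(2, 5) = 2 s.f.
Rounded to 2 significant figures: 0.026 mg.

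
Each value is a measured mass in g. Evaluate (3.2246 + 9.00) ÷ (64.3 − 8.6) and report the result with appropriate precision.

3.2246 + 9.00 = 12.2246, limited to 2 d.p. → 4 s.f.; 64.3 − 8.6 = 55.7, limited to 1 d.p. → 3 s.f.
Carrying full precision, 12.2246 ÷ 55.7 = 0.219472172352…; keep min(4, 3) = 3 s.f.
Rounded to 3 significant figures: 0.219.

0.219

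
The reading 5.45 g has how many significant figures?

3

5.45: every digit is nonzero and significant.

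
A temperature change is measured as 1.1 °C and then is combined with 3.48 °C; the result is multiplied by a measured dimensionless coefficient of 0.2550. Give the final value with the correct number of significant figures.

1.2 °C

1.1 °C + 3.48 °C = 4.58 °C; the sum is limited to 1 decimal place (2 s.f.).
Carrying full precision, 4.58 × 0.2550 = 1.1679 °C; 0.2550 has 4 s.f., so the result keeps min(2, 4) = 2 s.f.
Rounded to 2 significant figures: 1.2 °C.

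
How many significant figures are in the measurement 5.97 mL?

3

5.97: every digit is nonzero and significant.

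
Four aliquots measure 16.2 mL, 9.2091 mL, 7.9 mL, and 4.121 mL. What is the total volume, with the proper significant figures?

16.2 mL + 9.2091 mL + 7.9 mL + 4.121 mL = 37.4301 mL.
Addition/subtraction keeps the fewest decimal places: 16.2 → 1 decimal place, 9.2091 → 4 decimal places, 7.9 → 1 decimal place, 4.121 → 3 decimal places; limit is 1.
Rounded to 1 decimal place: 37.4 mL.

37.4 mL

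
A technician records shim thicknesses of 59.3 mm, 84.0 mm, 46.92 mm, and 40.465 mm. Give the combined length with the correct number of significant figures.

230.7 mm

59.3 mm + 84.0 mm + 46.92 mm + 40.465 mm = 230.685 mm.
Addition/subtraction keeps the fewest decimal places: 59.3 → 1 decimal place, 84.0 → 1 decimal place, 46.92 → 2 decimal places, 40.465 → 3 decimal places; limit is 1.
Rounded to 1 decimal place: 230.7 mm.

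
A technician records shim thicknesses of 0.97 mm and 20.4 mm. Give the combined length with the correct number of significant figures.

0.97 mm + 20.4 mm = 21.37 mm.
Addition/subtraction keeps the fewest decimal places: 0.97 → 2 decimal places, 20.4 → 1 decimal place; limit is 1.
Rounded to 1 decimal place: 21.4 mm.

21.4 mm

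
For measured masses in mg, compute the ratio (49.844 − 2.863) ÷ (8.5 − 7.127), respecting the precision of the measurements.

34

49.844 − 2.863 = 46.981, limited to 3 d.p. → 5 s.f.; 8.5 − 7.127 = 1.373, limited to 1 d.p. → 2 s.f.
Carrying full precision, 46.981 ÷ 1.373 = 34.2177713037…; keep min(5, 2) = 2 s.f.
Rounded to 2 significant figures: 34.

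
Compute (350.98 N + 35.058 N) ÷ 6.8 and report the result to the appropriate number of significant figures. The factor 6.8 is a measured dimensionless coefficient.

57 N

350.98 N + 35.058 N = 386.038 N; the sum is limited to 2 decimal places (5 s.f.).
Carrying full precision, 386.038 ÷ 6.8 = 56.7702941176… N; 6.8 has 2 s.f., so the result keeps min(5, 2) = 2 s.f.
Rounded to 2 significant figures: 57 N.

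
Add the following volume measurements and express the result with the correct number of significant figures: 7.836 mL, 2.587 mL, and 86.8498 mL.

7.836 mL + 2.587 mL + 86.8498 mL = 97.2728 mL.
Addition/subtraction keeps the fewest decimal places: 7.836 → 3 decimal places, 2.587 → 3 decimal places, 86.8498 → 4 decimal places; limit is 3.
Rounded to 3 decimal places: 97.273 mL.

97.273 mL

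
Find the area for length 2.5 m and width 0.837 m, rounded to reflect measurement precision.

area = 2.5 m × 0.837 m = 2.0925 m².
2.5 has 2 significant figures; 0.837 has 3.
Division/multiplication keeps the fewest: 2 significant figures.
Rounded: 2.1 m².

2.1 m²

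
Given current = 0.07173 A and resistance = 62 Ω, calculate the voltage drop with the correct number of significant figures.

voltage drop = 0.07173 A × 62 Ω = 4.44726 V.
0.07173 has 4 significant figures; 62 has 2.
Division/multiplication keeps the fewest: 2 significant figures.
Rounded: 4.4 V.

4.4 V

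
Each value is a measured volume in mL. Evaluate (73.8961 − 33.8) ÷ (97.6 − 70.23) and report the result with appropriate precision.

73.8961 − 33.8 = 40.0961, limited to 1 d.p. → 3 s.f.; 97.6 − 70.23 = 27.37, limited to 1 d.p. → 3 s.f.
Carrying full precision, 40.0961 ÷ 27.37 = 1.46496529046…; keep min(3, 3) = 3 s.f.
Rounded to 3 significant figures: 1.46.

1.46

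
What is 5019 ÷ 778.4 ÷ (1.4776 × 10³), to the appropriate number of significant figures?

0.004364

5019 ÷ 778.4 ÷ (1.4776 × 10³) = 0.00436372612792…
Multiplication/division keeps the fewest significant figures: 5019 → 4 s.f., 778.4 → 4 s.f., 1.4776 × 10³ → 5 s.f.; limit is 4.
Rounded to 4 significant figures: 0.004364.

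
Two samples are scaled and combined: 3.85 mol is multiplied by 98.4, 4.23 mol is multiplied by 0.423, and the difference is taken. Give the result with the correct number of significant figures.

3.85 × 98.4 = 378.84 → 379 mol (3 s.f., last digit at the 10^0 place).
4.23 × 0.423 = 1.78929 → 1.79 mol (3 s.f., last digit at the 10^-2 place).
Difference: 377.05071 mol; keep the coarser place, 10^0.
Result: 377 mol.

377 mol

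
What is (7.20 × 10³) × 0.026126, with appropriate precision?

188

(7.20 × 10³) × 0.026126 = 188.1072
Multiplication/division keeps the fewest significant figures: 7.20 × 10³ → 3 s.f., 0.026126 → 5 s.f.; limit is 3.
Rounded to 3 significant figures: 188.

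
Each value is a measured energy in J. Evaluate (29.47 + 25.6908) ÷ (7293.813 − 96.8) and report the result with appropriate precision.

0.007664

29.47 + 25.6908 = 55.1608, limited to 2 d.p. → 4 s.f.; 7293.813 − 96.8 = 7197.013, limited to 1 d.p. → 5 s.f.
Carrying full precision, 55.1608 ÷ 7197.013 = 0.0076644018845…; keep min(4, 5) = 4 s.f.
Rounded to 4 significant figures: 0.007664.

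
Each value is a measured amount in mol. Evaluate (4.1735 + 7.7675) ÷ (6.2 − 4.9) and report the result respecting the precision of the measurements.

4.1735 + 7.7675 = 11.9410, limited to 4 d.p. → 6 s.f.; 6.2 − 4.9 = 1.3, limited to 1 d.p. → 2 s.f.
Carrying full precision, 11.9410 ÷ 1.3 = 9.18538461538…; keep min(6, 2) = 2 s.f.
Rounded to 2 significant figures: 9.2.

9.2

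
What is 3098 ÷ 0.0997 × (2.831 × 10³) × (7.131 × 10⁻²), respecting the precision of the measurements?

3098 ÷ 0.0997 × (2.831 × 10³) × (7.131 × 10⁻²) = 6273018.39298…
Multiplication/division keeps the fewest significant figures: 3098 → 4 s.f., 0.0997 → 3 s.f., 2.831 × 10³ → 4 s.f., 7.131 × 10⁻² → 4 s.f.; limit is 3.
Rounded to 3 significant figures: 6.27 × 10⁶.

6.27 × 10⁶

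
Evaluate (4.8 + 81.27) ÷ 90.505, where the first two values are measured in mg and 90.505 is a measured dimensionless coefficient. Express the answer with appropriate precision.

4.8 mg + 81.27 mg = 86.07 mg; the sum is limited to 1 decimal place (3 s.f.).
Carrying full precision, 86.07 ÷ 90.505 = 0.950997182476… mg; 90.505 has 5 s.f., so the result keeps min(3, 5) = 3 s.f.
Rounded to 3 significant figures: 0.951 mg.

0.951 mg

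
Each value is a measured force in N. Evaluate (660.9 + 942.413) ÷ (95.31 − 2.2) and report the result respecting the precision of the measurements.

660.9 + 942.413 = 1603.313, limited to 1 d.p. → 5 s.f.; 95.31 − 2.2 = 93.11, limited to 1 d.p. → 3 s.f.
Carrying full precision, 1603.313 ÷ 93.11 = 17.2195575126…; keep min(5, 3) = 3 s.f.
Rounded to 3 significant figures: 17.2.

17.2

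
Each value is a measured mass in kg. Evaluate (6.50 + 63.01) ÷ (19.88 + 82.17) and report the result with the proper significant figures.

0.6811

6.50 + 63.01 = 69.51, limited to 2 d.p. → 4 s.f.; 19.88 + 82.17 = 102.05, limited to 2 d.p. → 5 s.f.
Carrying full precision, 69.51 ÷ 102.05 = 0.681136697697…; keep min(4, 5) = 4 s.f.
Rounded to 4 significant figures: 0.6811.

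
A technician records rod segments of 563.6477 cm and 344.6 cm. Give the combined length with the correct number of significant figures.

908.2 cm

563.6477 cm + 344.6 cm = 908.2477 cm.
Addition/subtraction keeps the fewest decimal places: 563.6477 → 4 decimal places, 344.6 → 1 decimal place; limit is 1.
Rounded to 1 decimal place: 908.2 cm.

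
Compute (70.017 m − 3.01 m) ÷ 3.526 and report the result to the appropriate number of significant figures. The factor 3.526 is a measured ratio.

19.00 m

70.017 m − 3.01 m = 67.007 m; the difference is limited to 2 decimal places (4 s.f.).
Carrying full precision, 67.007 ÷ 3.526 = 19.0036868973… m; 3.526 has 4 s.f., so the result keeps min(4, 4) = 4 s.f.
Rounded to 4 significant figures: 19.00 m.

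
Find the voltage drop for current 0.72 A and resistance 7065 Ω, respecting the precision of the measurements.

5.1 × 10^3 V

voltage drop = 0.72 A × 7065 Ω = 5086.8 V.
0.72 has 2 significant figures; 7065 has 4.
Division/multiplication keeps the fewest: 2 significant figures.
Rounded: 5.1 × 10^3 V.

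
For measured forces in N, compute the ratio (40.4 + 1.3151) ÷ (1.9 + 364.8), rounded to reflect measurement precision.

40.4 + 1.3151 = 41.7151, limited to 1 d.p. → 3 s.f.; 1.9 + 364.8 = 366.7, limited to 1 d.p. → 4 s.f.
Carrying full precision, 41.7151 ÷ 366.7 = 0.113758112899…; keep min(3, 4) = 3 s.f.
Rounded to 3 significant figures: 0.114.

0.114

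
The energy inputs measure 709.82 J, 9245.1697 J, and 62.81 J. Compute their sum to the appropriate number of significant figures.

709.82 J + 9245.1697 J + 62.81 J = 10017.7997 J.
Addition/subtraction keeps the fewest decimal places: 709.82 → 2 decimal places, 9245.1697 → 4 decimal places, 62.81 → 2 decimal places; limit is 2.
Rounded to 2 decimal places: 10017.80 J.

10017.80 J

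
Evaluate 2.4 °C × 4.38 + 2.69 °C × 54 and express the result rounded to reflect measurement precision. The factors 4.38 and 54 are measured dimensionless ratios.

1.6 × 10^2 °C

2.4 × 4.38 = 10.512 → 11 °C (2 s.f., last digit at the 10^0 place).
2.69 × 54 = 145.26 → 1.5 × 10^2 °C (2 s.f., last digit at the 10^1 place).
Sum: 155.772 °C; keep the coarser place, 10^1.
Result: 1.6 × 10^2 °C.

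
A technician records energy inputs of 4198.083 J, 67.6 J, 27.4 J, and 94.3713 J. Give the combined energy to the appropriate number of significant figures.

4387.5 J

4198.083 J + 67.6 J + 27.4 J + 94.3713 J = 4387.4543 J.
Addition/subtraction keeps the fewest decimal places: 4198.083 → 3 decimal places, 67.6 → 1 decimal place, 27.4 → 1 decimal place, 94.3713 → 4 decimal places; limit is 1.
Rounded to 1 decimal place: 4387.5 J.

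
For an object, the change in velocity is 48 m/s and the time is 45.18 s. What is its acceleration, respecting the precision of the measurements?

1.1 m/s²

acceleration = 48 m/s ÷ 45.18 s = 1.06241699867… m/s².
48 has 2 significant figures; 45.18 has 4.
Division/multiplication keeps the fewest: 2 significant figures.
Rounded: 1.1 m/s².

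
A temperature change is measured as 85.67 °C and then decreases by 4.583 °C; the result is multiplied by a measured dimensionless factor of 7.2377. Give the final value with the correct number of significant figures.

5.869 × 10^2 °C

85.67 °C − 4.583 °C = 81.087 °C; the difference is limited to 2 decimal places (4 s.f.).
Carrying full precision, 81.087 × 7.2377 = 586.8833799 °C; 7.2377 has 5 s.f., so the result keeps min(4, 5) = 4 s.f.
Rounded to 4 significant figures: 5.869 × 10^2 °C.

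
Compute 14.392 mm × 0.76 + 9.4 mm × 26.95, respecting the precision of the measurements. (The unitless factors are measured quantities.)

2.6 × 10² mm

14.392 × 0.76 = 10.93792 → 11 mm (2 s.f., last digit at the 10^0 place).
9.4 × 26.95 = 253.33 → 2.5 × 10² mm (2 s.f., last digit at the 10^1 place).
Sum: 264.26792 mm; keep the coarser place, 10^1.
Result: 2.6 × 10² mm.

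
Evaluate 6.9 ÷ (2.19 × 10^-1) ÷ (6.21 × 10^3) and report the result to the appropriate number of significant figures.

6.9 ÷ (2.19 × 10^-1) ÷ (6.21 × 10^3) = 0.0050735667174…
Multiplication/division keeps the fewest significant figures: 6.9 → 2 s.f., 2.19 × 10^-1 → 3 s.f., 6.21 × 10^3 → 3 s.f.; limit is 2.
Rounded to 2 significant figures: 0.0051.

0.0051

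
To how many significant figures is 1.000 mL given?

1.000: trailing zeros after a decimal point are significant.

4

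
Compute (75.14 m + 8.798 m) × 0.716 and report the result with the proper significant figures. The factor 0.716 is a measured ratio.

60.1 m

75.14 m + 8.798 m = 83.938 m; the sum is limited to 2 decimal places (4 s.f.).
Carrying full precision, 83.938 × 0.716 = 60.099608 m; 0.716 has 3 s.f., so the result keeps min(4, 3) = 3 s.f.
Rounded to 3 significant figures: 60.1 m.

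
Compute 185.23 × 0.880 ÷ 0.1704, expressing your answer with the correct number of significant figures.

185.23 × 0.880 ÷ 0.1704 = 956.58685446…
Multiplication/division keeps the fewest significant figures: 185.23 → 5 s.f., 0.880 → 3 s.f., 0.1704 → 4 s.f.; limit is 3.
Rounded to 3 significant figures: 957.

957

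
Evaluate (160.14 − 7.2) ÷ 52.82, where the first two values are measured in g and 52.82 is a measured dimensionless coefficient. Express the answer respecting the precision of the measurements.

2.895 g

160.14 g − 7.2 g = 152.94 g; the difference is limited to 1 decimal place (4 s.f.).
Carrying full precision, 152.94 ÷ 52.82 = 2.89549413101… g; 52.82 has 4 s.f., so the result keeps min(4, 4) = 4 s.f.
Rounded to 4 significant figures: 2.895 g.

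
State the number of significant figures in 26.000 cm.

5

26.000: trailing zeros after a decimal point are significant.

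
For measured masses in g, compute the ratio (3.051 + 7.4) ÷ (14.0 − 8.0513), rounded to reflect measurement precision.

1.8

3.051 + 7.4 = 10.451, limited to 1 d.p. → 3 s.f.; 14.0 − 8.0513 = 5.9487, limited to 1 d.p. → 2 s.f.
Carrying full precision, 10.451 ÷ 5.9487 = 1.75685443878…; keep min(3, 2) = 2 s.f.
Rounded to 2 significant figures: 1.8.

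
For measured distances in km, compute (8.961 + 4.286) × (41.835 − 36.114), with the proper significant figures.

8.961 + 4.286 = 13.247, limited to 3 d.p. → 5 s.f.; 41.835 − 36.114 = 5.721, limited to 3 d.p. → 4 s.f.
Carrying full precision, 13.247 × 5.721 = 75.786087; keep min(5, 4) = 4 s.f.
Rounded to 4 significant figures: 75.79 km².

75.79 km²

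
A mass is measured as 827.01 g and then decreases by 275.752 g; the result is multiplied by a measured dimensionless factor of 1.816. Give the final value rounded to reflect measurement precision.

827.01 g − 275.752 g = 551.258 g; the difference is limited to 2 decimal places (5 s.f.).
Carrying full precision, 551.258 × 1.816 = 1001.084528 g; 1.816 has 4 s.f., so the result keeps min(5, 4) = 4 s.f.
Rounded to 4 significant figures: 1001 g.

1001 g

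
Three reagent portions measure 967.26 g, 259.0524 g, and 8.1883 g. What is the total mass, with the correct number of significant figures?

967.26 g + 259.0524 g + 8.1883 g = 1234.5007 g.
Addition/subtraction keeps the fewest decimal places: 967.26 → 2 decimal places, 259.0524 → 4 decimal places, 8.1883 → 4 decimal places; limit is 2.
Rounded to 2 decimal places: 1234.50 g.

1234.50 g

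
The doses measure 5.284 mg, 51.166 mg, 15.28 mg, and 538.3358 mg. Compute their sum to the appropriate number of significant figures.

5.284 mg + 51.166 mg + 15.28 mg + 538.3358 mg = 610.0658 mg.
Addition/subtraction keeps the fewest decimal places: 5.284 → 3 decimal places, 51.166 → 3 decimal places, 15.28 → 2 decimal places, 538.3358 → 4 decimal places; limit is 2.
Rounded to 2 decimal places: 610.07 mg.

610.07 mg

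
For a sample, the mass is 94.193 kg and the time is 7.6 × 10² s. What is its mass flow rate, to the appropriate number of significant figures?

mass flow rate = 94.193 kg ÷ 7.6 × 10² s = 0.123938157895… kg/s.
94.193 has 5 significant figures; 7.6 × 10² has 2.
Division/multiplication keeps the fewest: 2 significant figures.
Rounded: 0.12 kg/s.

0.12 kg/s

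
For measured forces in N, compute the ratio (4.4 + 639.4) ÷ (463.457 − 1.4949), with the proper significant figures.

4.4 + 639.4 = 643.8, limited to 1 d.p. → 4 s.f.; 463.457 − 1.4949 = 461.9621, limited to 3 d.p. → 6 s.f.
Carrying full precision, 643.8 ÷ 461.9621 = 1.39362081868…; keep min(4, 6) = 4 s.f.
Rounded to 4 significant figures: 1.394.

1.394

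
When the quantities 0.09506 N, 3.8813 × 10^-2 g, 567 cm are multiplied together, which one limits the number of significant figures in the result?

567 cm

0.09506 N → 4 s.f.; 3.8813 × 10^-2 g → 5 s.f.; 567 cm → 3 s.f.
The fewest is 3 significant figures, from 567 cm.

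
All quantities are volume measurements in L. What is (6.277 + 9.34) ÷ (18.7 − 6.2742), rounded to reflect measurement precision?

1.26

6.277 + 9.34 = 15.617, limited to 2 d.p. → 4 s.f.; 18.7 − 6.2742 = 12.4258, limited to 1 d.p. → 3 s.f.
Carrying full precision, 15.617 ÷ 12.4258 = 1.25682048641…; keep min(4, 3) = 3 s.f.
Rounded to 3 significant figures: 1.26.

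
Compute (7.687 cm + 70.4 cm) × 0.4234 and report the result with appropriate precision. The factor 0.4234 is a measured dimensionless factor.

33.1 cm

7.687 cm + 70.4 cm = 78.087 cm; the sum is limited to 1 decimal place (3 s.f.).
Carrying full precision, 78.087 × 0.4234 = 33.0620358 cm; 0.4234 has 4 s.f., so the result keeps min(3, 4) = 3 s.f.
Rounded to 3 significant figures: 33.1 cm.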